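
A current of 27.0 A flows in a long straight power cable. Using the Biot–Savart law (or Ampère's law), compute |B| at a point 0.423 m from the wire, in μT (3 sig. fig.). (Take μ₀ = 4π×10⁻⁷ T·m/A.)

B ≈ 12.8 μT

For an infinitely long straight wire, B = μ₀I/(2πd).
B = (4π×10⁻⁷ × 27.0) / (2π × 0.423) = 1.28×10⁻⁵ T.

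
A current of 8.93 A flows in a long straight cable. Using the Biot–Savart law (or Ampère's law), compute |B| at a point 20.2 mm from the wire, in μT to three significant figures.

For an infinitely long straight wire, B = μ₀I/(2πd).
B = (4π×10⁻⁷ × 8.93) / (2π × 0.0202) = 8.84×10⁻⁵ T.

B ≈ 88.4 μT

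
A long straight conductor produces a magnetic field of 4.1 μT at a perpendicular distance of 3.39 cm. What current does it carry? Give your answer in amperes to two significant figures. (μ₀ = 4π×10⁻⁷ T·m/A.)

For a long straight wire B = μ₀I/(2πd), so I = 2πdB/μ₀.
I = 2π × 0.0339 × 4.10×10⁻⁶ / (4π×10⁻⁷) = 0.695 A.

I ≈ 0.69 A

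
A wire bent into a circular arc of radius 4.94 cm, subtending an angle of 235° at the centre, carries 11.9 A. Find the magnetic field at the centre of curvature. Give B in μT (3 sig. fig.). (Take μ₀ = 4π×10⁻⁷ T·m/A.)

B ≈ 98.8 μT

The Biot–Savart field of a circular arc at its centre is B = μ₀Iφ/(4πR), with φ = 4.102 rad.
B = (4π×10⁻⁷ × 11.9 × 4.102) / (4π × 0.0494) = 9.88×10⁻⁵ T.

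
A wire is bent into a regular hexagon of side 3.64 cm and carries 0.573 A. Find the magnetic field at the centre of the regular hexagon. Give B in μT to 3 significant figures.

Each side is a finite straight segment at perpendicular distance d = a/(2 tan(π/6)) = 0.03152 m from the centre, with end-angles ±π/6.
One side contributes B₁ = (μ₀I/4πd)·2 sin(π/6) = 1.82×10⁻⁶ T.
All 6 sides add in the same direction: B = 6 × 1.82×10⁻⁶ = 1.09×10⁻⁵ T.

B ≈ 10.9 μT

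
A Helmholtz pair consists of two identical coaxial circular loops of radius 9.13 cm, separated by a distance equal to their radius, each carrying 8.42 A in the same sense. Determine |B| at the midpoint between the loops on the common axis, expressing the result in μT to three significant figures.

B ≈ 82.9 μT

Each loop contributes B = μ₀IR²/[2(R²+z²)^(3/2)] on the axis, with z measured from that loop.
Loop 1 (z = 0.04565 m): B₁ = 4.15×10⁻⁵ T. Loop 2 (z = 0.04565 m): B₂ = 4.15×10⁻⁵ T.
The fields add: B = B₁ + B₂ = 8.29×10⁻⁵ T.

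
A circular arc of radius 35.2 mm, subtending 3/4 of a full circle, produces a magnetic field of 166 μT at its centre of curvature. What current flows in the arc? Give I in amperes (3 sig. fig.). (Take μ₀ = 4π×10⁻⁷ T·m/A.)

For a circular arc, B = μ₀Iφ/(4πR) with φ in radians; here φ = 4.712 rad.
So I = 4πRB/(μ₀φ) = 4π × 0.0352 × 1.66×10⁻⁴ / (4π×10⁻⁷ × 4.712) = 12.4 A.

I ≈ 12.4 A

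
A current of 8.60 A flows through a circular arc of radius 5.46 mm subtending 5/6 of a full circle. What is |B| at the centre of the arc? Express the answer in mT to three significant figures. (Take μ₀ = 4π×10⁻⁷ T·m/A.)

B ≈ 0.825 mT

The Biot–Savart field of a circular arc at its centre is B = μ₀Iφ/(4πR), with φ = 5.236 rad.
B = (4π×10⁻⁷ × 8.60 × 5.236) / (4π × 0.00546) = 8.25×10⁻⁴ T.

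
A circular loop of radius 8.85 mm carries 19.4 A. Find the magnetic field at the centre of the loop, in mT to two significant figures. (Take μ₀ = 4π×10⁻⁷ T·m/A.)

At the centre of a circular loop the Biot–Savart law gives B = μ₀I/(2R).
B = (4π×10⁻⁷ × 19.4) / (2 × 0.00885) = 1.38×10⁻³ T.

B ≈ 1.4 mT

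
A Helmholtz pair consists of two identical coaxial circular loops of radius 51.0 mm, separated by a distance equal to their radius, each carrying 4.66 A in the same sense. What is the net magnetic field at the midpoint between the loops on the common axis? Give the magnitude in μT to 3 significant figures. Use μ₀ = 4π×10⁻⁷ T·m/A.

B ≈ 82.2 μT

Each loop contributes B = μ₀IR²/[2(R²+z²)^(3/2)] on the axis, with z measured from that loop.
Loop 1 (z = 0.0255 m): B₁ = 4.11×10⁻⁵ T. Loop 2 (z = 0.0255 m): B₂ = 4.11×10⁻⁵ T.
The fields add: B = B₁ + B₂ = 8.22×10⁻⁵ T.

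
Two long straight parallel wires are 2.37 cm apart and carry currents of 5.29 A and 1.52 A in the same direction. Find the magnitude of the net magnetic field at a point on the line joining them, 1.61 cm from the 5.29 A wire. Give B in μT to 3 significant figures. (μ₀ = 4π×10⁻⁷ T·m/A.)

B ≈ 25.7 μT

Each long wire gives B = μ₀I/(2πd). Distances are d₁ = 0.0161 m and d₂ = 0.0076 m.
B₁ = 6.57×10⁻⁵ T, B₂ = 4.00×10⁻⁵ T.
Between parallel currents the two contributions point in opposite directions, so they subtract. B = |B₁ − B₂| = |6.57×10⁻⁵ − 4.00×10⁻⁵| = 2.57×10⁻⁵ T.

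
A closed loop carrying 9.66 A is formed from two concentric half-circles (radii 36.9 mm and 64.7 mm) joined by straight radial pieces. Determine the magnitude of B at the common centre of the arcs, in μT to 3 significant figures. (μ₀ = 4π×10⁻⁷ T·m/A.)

The radial connectors point toward the centre, so dl × r̂ = 0 and they contribute nothing.
Each semicircle gives μ₀I/(4R): inner arc 8.22×10⁻⁵ T, outer arc 4.69×10⁻⁵ T.
The two arcs carry current in opposite angular senses, so their fields oppose: B = |8.22×10⁻⁵ − 4.69×10⁻⁵| = 3.53×10⁻⁵ T.

B ≈ 35.3 μT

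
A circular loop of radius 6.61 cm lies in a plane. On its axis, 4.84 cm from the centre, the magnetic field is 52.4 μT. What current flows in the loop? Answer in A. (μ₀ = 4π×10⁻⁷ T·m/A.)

I ≈ 10.5 A

On the axis of a loop, B = μ₀IR²/[2(R²+z²)^(3/2)], so I = 2B(R²+z²)^(3/2)/(μ₀R²).
R² + z² = 0.004369 + 0.002343 = 0.006712 m²; raised to 3/2 gives 5.50×10⁻⁴ m³.
I = 2 × 5.24×10⁻⁵ × 5.50×10⁻⁴ / (1.26×10⁻⁶ × 0.004369) = 10.5 A.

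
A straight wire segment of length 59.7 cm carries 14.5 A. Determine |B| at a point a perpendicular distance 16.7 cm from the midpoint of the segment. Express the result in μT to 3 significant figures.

For a finite straight segment, B = (μ₀I/4πd)(sinθ₁ + sinθ₂), where θ₁, θ₂ are the angles from the perpendicular to each end.
The perpendicular from the point meets the wire at its midpoint, so each end is L/2 = 0.2985 m away along the wire.
sinθ₁ = 0.2985/√(0.2985²+0.167²) = 0.8727; sinθ₂ = 0.2985/√(0.2985²+0.167²) = 0.8727.
B = (4π×10⁻⁷ × 14.5) / (4π × 0.167) × (0.8727 + 0.8727) = 1.52×10⁻⁵ T.

B ≈ 15.2 μT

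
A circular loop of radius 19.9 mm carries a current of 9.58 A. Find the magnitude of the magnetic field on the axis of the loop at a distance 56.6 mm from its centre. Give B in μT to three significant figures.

B ≈ 11.0 μT

On the axis of a circular loop, B = μ₀IR² / [2(R²+z²)^(3/2)].
R² + z² = (0.0199)² + (0.0566)² = 0.0036 m², and (R²+z²)^(3/2) = 2.16×10⁻⁴ m³.
B = (4π×10⁻⁷ × 9.58 × 0.000396) / (2 × 2.16×10⁻⁴) = 1.10×10⁻⁵ T.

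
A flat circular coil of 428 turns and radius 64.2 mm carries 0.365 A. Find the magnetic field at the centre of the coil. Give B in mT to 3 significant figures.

For an N-turn flat coil, B = Nμ₀I/(2R) with R = 0.0642 m.
B = 428 × 3.57×10⁻⁶ T = 1.53×10⁻³ T.

B ≈ 1.53 mT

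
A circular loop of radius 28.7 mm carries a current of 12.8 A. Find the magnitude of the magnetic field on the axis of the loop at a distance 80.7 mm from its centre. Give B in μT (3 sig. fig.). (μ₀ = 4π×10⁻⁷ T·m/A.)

B ≈ 10.5 μT

On the axis of a circular loop, B = μ₀IR² / [2(R²+z²)^(3/2)].
R² + z² = (0.0287)² + (0.0807)² = 0.007336 m², and (R²+z²)^(3/2) = 6.28×10⁻⁴ m³.
B = (4π×10⁻⁷ × 12.8 × 0.0008237) / (2 × 6.28×10⁻⁴) = 1.05×10⁻⁵ T.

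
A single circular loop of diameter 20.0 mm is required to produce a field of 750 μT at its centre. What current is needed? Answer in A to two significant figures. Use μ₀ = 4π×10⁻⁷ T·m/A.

I ≈ 12 A

At the centre of a circular loop B = μ₀I/(2R), so I = 2RB/μ₀.
With R = 0.01 m, I = 2 × 0.01 × 7.50×10⁻⁴ / (4π×10⁻⁷) = 11.9 A.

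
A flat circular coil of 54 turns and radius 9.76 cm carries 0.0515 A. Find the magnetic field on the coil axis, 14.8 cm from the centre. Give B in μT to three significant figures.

B ≈ 2.99 μT

For an N-turn flat coil, B = Nμ₀IR²/[2(R²+z²)^(3/2)] with R = 0.0976 m, z = 0.148 m.
B = 54 × 5.53×10⁻⁸ T = 2.99×10⁻⁶ T.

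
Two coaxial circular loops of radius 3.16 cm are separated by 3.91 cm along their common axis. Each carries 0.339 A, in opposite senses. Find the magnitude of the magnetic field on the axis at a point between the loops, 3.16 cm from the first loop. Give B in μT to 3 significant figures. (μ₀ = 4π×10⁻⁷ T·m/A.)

B ≈ 3.83 μT

Each loop contributes B = μ₀IR²/[2(R²+z²)^(3/2)] on the axis, with z measured from that loop.
Loop 1 (z = 0.0316 m): B₁ = 2.38×10⁻⁶ T. Loop 2 (z = 0.0075 m): B₂ = 6.21×10⁻⁶ T.
The fields oppose: B = |B₁ − B₂| = 3.83×10⁻⁶ T.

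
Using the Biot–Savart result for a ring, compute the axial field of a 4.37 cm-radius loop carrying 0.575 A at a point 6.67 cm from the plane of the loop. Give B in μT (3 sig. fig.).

On the axis of a circular loop, B = μ₀IR² / [2(R²+z²)^(3/2)].
R² + z² = (0.0437)² + (0.0667)² = 0.006359 m², and (R²+z²)^(3/2) = 5.07×10⁻⁴ m³.
B = (4π×10⁻⁷ × 0.575 × 0.00191) / (2 × 5.07×10⁻⁴) = 1.36×10⁻⁶ T.

B ≈ 1.36 μT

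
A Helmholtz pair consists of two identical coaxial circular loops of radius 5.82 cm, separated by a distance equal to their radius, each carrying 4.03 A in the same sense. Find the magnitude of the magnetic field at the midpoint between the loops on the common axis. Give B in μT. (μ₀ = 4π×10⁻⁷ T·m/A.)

B ≈ 62.3 μT

Each loop contributes B = μ₀IR²/[2(R²+z²)^(3/2)] on the axis, with z measured from that loop.
Loop 1 (z = 0.0291 m): B₁ = 3.11×10⁻⁵ T. Loop 2 (z = 0.0291 m): B₂ = 3.11×10⁻⁵ T.
The fields add: B = B₁ + B₂ = 6.23×10⁻⁵ T.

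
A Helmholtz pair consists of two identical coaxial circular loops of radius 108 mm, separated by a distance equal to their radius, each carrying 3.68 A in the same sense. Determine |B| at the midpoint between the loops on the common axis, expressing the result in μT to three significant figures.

Each loop contributes B = μ₀IR²/[2(R²+z²)^(3/2)] on the axis, with z measured from that loop.
Loop 1 (z = 0.054 m): B₁ = 1.53×10⁻⁵ T. Loop 2 (z = 0.054 m): B₂ = 1.53×10⁻⁵ T.
The fields add: B = B₁ + B₂ = 3.06×10⁻⁵ T.

B ≈ 30.6 μT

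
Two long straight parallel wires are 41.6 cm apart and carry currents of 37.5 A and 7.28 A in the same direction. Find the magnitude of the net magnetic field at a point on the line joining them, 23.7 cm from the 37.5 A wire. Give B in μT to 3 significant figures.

B ≈ 23.5 μT

Each long wire gives B = μ₀I/(2πd). Distances are d₁ = 0.237 m and d₂ = 0.179 m.
B₁ = 3.16×10⁻⁵ T, B₂ = 8.13×10⁻⁶ T.
Between parallel currents the two contributions point in opposite directions, so they subtract. B = |B₁ − B₂| = |3.16×10⁻⁵ − 8.13×10⁻⁶| = 2.35×10⁻⁵ T.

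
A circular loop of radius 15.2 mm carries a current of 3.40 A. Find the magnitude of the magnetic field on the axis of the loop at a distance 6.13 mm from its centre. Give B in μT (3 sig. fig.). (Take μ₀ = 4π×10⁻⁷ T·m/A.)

On the axis of a circular loop, B = μ₀IR² / [2(R²+z²)^(3/2)].
R² + z² = (0.0152)² + (0.00613)² = 0.0002686 m², and (R²+z²)^(3/2) = 4.40×10⁻⁶ m³.
B = (4π×10⁻⁷ × 3.40 × 0.000231) / (2 × 4.40×10⁻⁶) = 1.12×10⁻⁴ T.

B ≈ 112 μT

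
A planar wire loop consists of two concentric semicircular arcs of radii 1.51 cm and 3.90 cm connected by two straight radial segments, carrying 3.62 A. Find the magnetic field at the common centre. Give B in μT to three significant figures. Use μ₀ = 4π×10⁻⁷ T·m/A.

B ≈ 46.2 μT

The radial connectors point toward the centre, so dl × r̂ = 0 and they contribute nothing.
Each semicircle gives μ₀I/(4R): inner arc 7.53×10⁻⁵ T, outer arc 2.92×10⁻⁵ T.
The two arcs carry current in opposite angular senses, so their fields oppose: B = |7.53×10⁻⁵ − 2.92×10⁻⁵| = 4.62×10⁻⁵ T.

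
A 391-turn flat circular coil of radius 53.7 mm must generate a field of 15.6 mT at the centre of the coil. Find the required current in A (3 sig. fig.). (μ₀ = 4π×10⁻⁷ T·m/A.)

I ≈ 3.41 A

For an N-turn coil, B = Nμ₀I/(2R) with R = 0.0537 m, so I = 2RB/(Nμ₀) = 2 × 0.0537 × 1.56×10⁻² / (391 × 4π×10⁻⁷) = 3.41 A.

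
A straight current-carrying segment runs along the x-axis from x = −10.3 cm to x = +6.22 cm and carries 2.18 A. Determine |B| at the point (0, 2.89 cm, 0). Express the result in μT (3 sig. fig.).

For a finite straight segment, B = (μ₀I/4πd)(sinθ₁ + sinθ₂), where θ₁, θ₂ are the angles from the perpendicular to each end.
The perpendicular distance is d = 0.0289 m; the end-offsets along the wire are a = 0.103 m and b = 0.0622 m.
sinθ₁ = 0.103/√(0.103²+0.0289²) = 0.9628; sinθ₂ = 0.0622/√(0.0622²+0.0289²) = 0.9069.
B = (4π×10⁻⁷ × 2.18) / (4π × 0.0289) × (0.9628 + 0.9069) = 1.41×10⁻⁵ T.

B ≈ 14.1 μT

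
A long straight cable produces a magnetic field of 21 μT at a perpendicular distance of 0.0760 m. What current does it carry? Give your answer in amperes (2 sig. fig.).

I ≈ 8.0 A

For a long straight wire B = μ₀I/(2πd), so I = 2πdB/μ₀.
I = 2π × 0.076 × 2.10×10⁻⁵ / (4π×10⁻⁷) = 7.98 A.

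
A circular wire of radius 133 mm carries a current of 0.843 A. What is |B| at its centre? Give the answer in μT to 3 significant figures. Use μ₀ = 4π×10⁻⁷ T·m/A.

B ≈ 3.98 μT

At the centre of a circular loop the Biot–Savart law gives B = μ₀I/(2R).
B = (4π×10⁻⁷ × 0.843) / (2 × 0.133) = 3.98×10⁻⁶ T.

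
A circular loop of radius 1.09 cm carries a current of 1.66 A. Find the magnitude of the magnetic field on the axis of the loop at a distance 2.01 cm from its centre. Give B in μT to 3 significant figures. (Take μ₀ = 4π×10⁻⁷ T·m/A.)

On the axis of a circular loop, B = μ₀IR² / [2(R²+z²)^(3/2)].
R² + z² = (0.0109)² + (0.0201)² = 0.0005228 m², and (R²+z²)^(3/2) = 1.20×10⁻⁵ m³.
B = (4π×10⁻⁷ × 1.66 × 0.0001188) / (2 × 1.20×10⁻⁵) = 1.04×10⁻⁵ T.

B ≈ 10.4 μT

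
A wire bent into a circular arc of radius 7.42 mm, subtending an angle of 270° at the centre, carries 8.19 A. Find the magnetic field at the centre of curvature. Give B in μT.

The Biot–Savart field of a circular arc at its centre is B = μ₀Iφ/(4πR), with φ = 4.712 rad.
B = (4π×10⁻⁷ × 8.19 × 4.712) / (4π × 0.00742) = 5.20×10⁻⁴ T.

B ≈ 520 μT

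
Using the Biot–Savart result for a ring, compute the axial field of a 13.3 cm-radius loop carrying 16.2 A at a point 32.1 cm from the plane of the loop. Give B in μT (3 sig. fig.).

On the axis of a circular loop, B = μ₀IR² / [2(R²+z²)^(3/2)].
R² + z² = (0.133)² + (0.321)² = 0.1207 m², and (R²+z²)^(3/2) = 4.19×10⁻² m³.
B = (4π×10⁻⁷ × 16.2 × 0.01769) / (2 × 4.19×10⁻²) = 4.29×10⁻⁶ T.

B ≈ 4.29 μT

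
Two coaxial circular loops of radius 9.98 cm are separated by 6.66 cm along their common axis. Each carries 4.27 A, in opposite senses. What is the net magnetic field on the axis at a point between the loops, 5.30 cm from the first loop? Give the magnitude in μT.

Each loop contributes B = μ₀IR²/[2(R²+z²)^(3/2)] on the axis, with z measured from that loop.
Loop 1 (z = 0.053 m): B₁ = 1.85×10⁻⁵ T. Loop 2 (z = 0.0136 m): B₂ = 2.62×10⁻⁵ T.
The fields oppose: B = |B₁ − B₂| = 7.63×10⁻⁶ T.

B ≈ 7.63 μT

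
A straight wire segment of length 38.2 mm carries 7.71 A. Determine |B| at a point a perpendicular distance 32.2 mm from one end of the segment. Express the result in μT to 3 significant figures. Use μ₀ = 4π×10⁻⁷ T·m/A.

For a finite straight segment, B = (μ₀I/4πd)(sinθ₁ + sinθ₂), where θ₁, θ₂ are the angles from the perpendicular to each end.
The perpendicular foot is at one end, so the two end-offsets along the wire are 0 and L = 0.0382 m.
sinθ₁ = 0/√(0²+0.0322²) = 0.0000; sinθ₂ = 0.0382/√(0.0382²+0.0322²) = 0.7646.
B = (4π×10⁻⁷ × 7.71) / (4π × 0.0322) × (0.0000 + 0.7646) = 1.83×10⁻⁵ T.

B ≈ 18.3 μT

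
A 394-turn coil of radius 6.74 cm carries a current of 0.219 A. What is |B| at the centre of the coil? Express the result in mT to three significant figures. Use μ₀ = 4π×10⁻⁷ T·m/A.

For an N-turn flat coil, B = Nμ₀I/(2R) with R = 0.0674 m.
B = 394 × 2.04×10⁻⁶ T = 8.04×10⁻⁴ T.

B ≈ 0.804 mT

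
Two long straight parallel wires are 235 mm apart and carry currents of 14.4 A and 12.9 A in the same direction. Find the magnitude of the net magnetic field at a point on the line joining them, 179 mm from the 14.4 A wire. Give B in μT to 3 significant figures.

B ≈ 30.0 μT

Each long wire gives B = μ₀I/(2πd). Distances are d₁ = 0.179 m and d₂ = 0.056 m.
B₁ = 1.61×10⁻⁵ T, B₂ = 4.61×10⁻⁵ T.
Between parallel currents the two contributions point in opposite directions, so they subtract. B = |B₁ − B₂| = |1.61×10⁻⁵ − 4.61×10⁻⁵| = 3.00×10⁻⁵ T.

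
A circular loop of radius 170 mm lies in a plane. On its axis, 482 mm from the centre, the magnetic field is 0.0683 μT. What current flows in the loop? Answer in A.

I ≈ 0.502 A

On the axis of a loop, B = μ₀IR²/[2(R²+z²)^(3/2)], so I = 2B(R²+z²)^(3/2)/(μ₀R²).
R² + z² = 0.0289 + 0.2323 = 0.2612 m²; raised to 3/2 gives 0.134 m³.
I = 2 × 6.83×10⁻⁸ × 0.134 / (1.26×10⁻⁶ × 0.0289) = 0.502 A.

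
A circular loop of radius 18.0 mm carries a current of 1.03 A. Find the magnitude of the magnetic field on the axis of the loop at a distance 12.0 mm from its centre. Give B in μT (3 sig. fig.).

On the axis of a circular loop, B = μ₀IR² / [2(R²+z²)^(3/2)].
R² + z² = (0.018)² + (0.012)² = 0.000468 m², and (R²+z²)^(3/2) = 1.01×10⁻⁵ m³.
B = (4π×10⁻⁷ × 1.03 × 0.000324) / (2 × 1.01×10⁻⁵) = 2.07×10⁻⁵ T.

B ≈ 20.7 μT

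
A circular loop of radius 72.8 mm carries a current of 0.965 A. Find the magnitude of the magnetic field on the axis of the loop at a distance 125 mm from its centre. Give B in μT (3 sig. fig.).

B ≈ 1.06 μT

On the axis of a circular loop, B = μ₀IR² / [2(R²+z²)^(3/2)].
R² + z² = (0.0728)² + (0.125)² = 0.02092 m², and (R²+z²)^(3/2) = 3.03×10⁻³ m³.
B = (4π×10⁻⁷ × 0.965 × 0.0053) / (2 × 3.03×10⁻³) = 1.06×10⁻⁶ T.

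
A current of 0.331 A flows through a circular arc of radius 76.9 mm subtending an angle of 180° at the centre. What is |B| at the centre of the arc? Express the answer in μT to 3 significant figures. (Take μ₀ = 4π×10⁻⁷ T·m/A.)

B ≈ 1.35 μT

The Biot–Savart field of a circular arc at its centre is B = μ₀Iφ/(4πR), with φ = 3.142 rad.
B = (4π×10⁻⁷ × 0.331 × 3.142) / (4π × 0.0769) = 1.35×10⁻⁶ T.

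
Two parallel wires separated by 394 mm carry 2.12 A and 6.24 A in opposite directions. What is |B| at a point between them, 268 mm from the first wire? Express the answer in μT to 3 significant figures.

Each long wire gives B = μ₀I/(2πd). Distances are d₁ = 0.268 m and d₂ = 0.126 m.
B₁ = 1.58×10⁻⁶ T, B₂ = 9.90×10⁻⁶ T.
Between antiparallel currents both contributions point the same way, so they add. B = B₁ + B₂ = 1.58×10⁻⁶ + 9.90×10⁻⁶ = 1.15×10⁻⁵ T.

B ≈ 11.5 μT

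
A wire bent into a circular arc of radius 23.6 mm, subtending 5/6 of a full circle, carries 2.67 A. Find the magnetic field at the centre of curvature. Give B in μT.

The Biot–Savart field of a circular arc at its centre is B = μ₀Iφ/(4πR), with φ = 5.236 rad.
B = (4π×10⁻⁷ × 2.67 × 5.236) / (4π × 0.0236) = 5.92×10⁻⁵ T.

B ≈ 59.2 μT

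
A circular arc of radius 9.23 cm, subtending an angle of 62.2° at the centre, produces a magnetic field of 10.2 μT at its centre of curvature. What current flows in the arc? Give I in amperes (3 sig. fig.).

I ≈ 8.67 A

For a circular arc, B = μ₀Iφ/(4πR) with φ in radians; here φ = 1.086 rad.
So I = 4πRB/(μ₀φ) = 4π × 0.0923 × 1.02×10⁻⁵ / (4π×10⁻⁷ × 1.086) = 8.67 A.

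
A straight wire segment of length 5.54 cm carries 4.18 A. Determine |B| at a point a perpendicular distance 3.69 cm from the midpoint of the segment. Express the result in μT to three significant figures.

B ≈ 13.6 μT

For a finite straight segment, B = (μ₀I/4πd)(sinθ₁ + sinθ₂), where θ₁, θ₂ are the angles from the perpendicular to each end.
The perpendicular from the point meets the wire at its midpoint, so each end is L/2 = 0.0277 m away along the wire.
sinθ₁ = 0.0277/√(0.0277²+0.0369²) = 0.6003; sinθ₂ = 0.0277/√(0.0277²+0.0369²) = 0.6003.
B = (4π×10⁻⁷ × 4.18) / (4π × 0.0369) × (0.6003 + 0.6003) = 1.36×10⁻⁵ T.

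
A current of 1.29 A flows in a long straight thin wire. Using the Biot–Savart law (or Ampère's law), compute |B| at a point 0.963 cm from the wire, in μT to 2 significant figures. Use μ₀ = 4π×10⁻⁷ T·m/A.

B ≈ 27 μT

For an infinitely long straight wire, B = μ₀I/(2πd).
B = (4π×10⁻⁷ × 1.29) / (2π × 0.00963) = 2.68×10⁻⁵ T.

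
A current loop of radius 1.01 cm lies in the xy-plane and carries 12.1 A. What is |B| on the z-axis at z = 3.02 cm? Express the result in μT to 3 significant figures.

On the axis of a circular loop, B = μ₀IR² / [2(R²+z²)^(3/2)].
R² + z² = (0.0101)² + (0.0302)² = 0.001014 m², and (R²+z²)^(3/2) = 3.23×10⁻⁵ m³.
B = (4π×10⁻⁷ × 12.1 × 0.000102) / (2 × 3.23×10⁻⁵) = 2.40×10⁻⁵ T.

B ≈ 24.0 μT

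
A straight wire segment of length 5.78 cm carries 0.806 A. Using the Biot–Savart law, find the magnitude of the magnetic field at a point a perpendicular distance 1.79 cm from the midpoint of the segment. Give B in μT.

B ≈ 7.66 μT

For a finite straight segment, B = (μ₀I/4πd)(sinθ₁ + sinθ₂), where θ₁, θ₂ are the angles from the perpendicular to each end.
The perpendicular from the point meets the wire at its midpoint, so each end is L/2 = 0.0289 m away along the wire.
sinθ₁ = 0.0289/√(0.0289²+0.0179²) = 0.8501; sinθ₂ = 0.0289/√(0.0289²+0.0179²) = 0.8501.
B = (4π×10⁻⁷ × 0.806) / (4π × 0.0179) × (0.8501 + 0.8501) = 7.66×10⁻⁶ T.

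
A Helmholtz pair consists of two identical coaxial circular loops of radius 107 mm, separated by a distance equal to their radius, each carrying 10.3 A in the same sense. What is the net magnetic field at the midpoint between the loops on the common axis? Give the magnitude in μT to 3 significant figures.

B ≈ 86.6 μT

Each loop contributes B = μ₀IR²/[2(R²+z²)^(3/2)] on the axis, with z measured from that loop.
Loop 1 (z = 0.0535 m): B₁ = 4.33×10⁻⁵ T. Loop 2 (z = 0.0535 m): B₂ = 4.33×10⁻⁵ T.
The fields add: B = B₁ + B₂ = 8.66×10⁻⁵ T.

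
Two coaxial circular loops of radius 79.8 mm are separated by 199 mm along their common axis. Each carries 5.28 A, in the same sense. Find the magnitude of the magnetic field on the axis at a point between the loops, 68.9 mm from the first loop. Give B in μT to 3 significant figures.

Each loop contributes B = μ₀IR²/[2(R²+z²)^(3/2)] on the axis, with z measured from that loop.
Loop 1 (z = 0.0689 m): B₁ = 1.80×10⁻⁵ T. Loop 2 (z = 0.1301 m): B₂ = 5.94×10⁻⁶ T.
The fields add: B = B₁ + B₂ = 2.40×10⁻⁵ T.

B ≈ 24.0 μT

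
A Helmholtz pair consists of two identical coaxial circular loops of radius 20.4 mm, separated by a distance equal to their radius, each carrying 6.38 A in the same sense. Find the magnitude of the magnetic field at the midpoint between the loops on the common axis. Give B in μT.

B ≈ 281 μT

Each loop contributes B = μ₀IR²/[2(R²+z²)^(3/2)] on the axis, with z measured from that loop.
Loop 1 (z = 0.0102 m): B₁ = 1.41×10⁻⁴ T. Loop 2 (z = 0.0102 m): B₂ = 1.41×10⁻⁴ T.
The fields add: B = B₁ + B₂ = 2.81×10⁻⁴ T.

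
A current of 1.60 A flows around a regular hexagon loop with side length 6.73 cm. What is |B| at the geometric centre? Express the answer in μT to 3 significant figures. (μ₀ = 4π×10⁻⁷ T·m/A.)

Each side is a finite straight segment at perpendicular distance d = a/(2 tan(π/6)) = 0.05828 m from the centre, with end-angles ±π/6.
One side contributes B₁ = (μ₀I/4πd)·2 sin(π/6) = 2.75×10⁻⁶ T.
All 6 sides add in the same direction: B = 6 × 2.75×10⁻⁶ = 1.65×10⁻⁵ T.

B ≈ 16.5 μT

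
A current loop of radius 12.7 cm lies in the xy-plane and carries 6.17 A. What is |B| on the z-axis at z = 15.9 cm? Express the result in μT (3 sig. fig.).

B ≈ 7.42 μT

On the axis of a circular loop, B = μ₀IR² / [2(R²+z²)^(3/2)].
R² + z² = (0.127)² + (0.159)² = 0.04141 m², and (R²+z²)^(3/2) = 8.43×10⁻³ m³.
B = (4π×10⁻⁷ × 6.17 × 0.01613) / (2 × 8.43×10⁻³) = 7.42×10⁻⁶ T.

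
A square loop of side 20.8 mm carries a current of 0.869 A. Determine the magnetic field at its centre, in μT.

B ≈ 47.3 μT

Each side is a finite straight segment at perpendicular distance d = a/(2 tan(π/4)) = 0.0104 m from the centre, with end-angles ±π/4.
One side contributes B₁ = (μ₀I/4πd)·2 sin(π/4) = 1.18×10⁻⁵ T.
All 4 sides add in the same direction: B = 4 × 1.18×10⁻⁵ = 4.73×10⁻⁵ T.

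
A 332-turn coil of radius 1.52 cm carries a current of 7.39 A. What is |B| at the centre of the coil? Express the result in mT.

For an N-turn flat coil, B = Nμ₀I/(2R) with R = 0.0152 m.
B = 332 × 3.05×10⁻⁴ T = 0.101 T.

B ≈ 101 mT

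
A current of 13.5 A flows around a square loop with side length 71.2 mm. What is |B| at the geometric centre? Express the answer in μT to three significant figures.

Each side is a finite straight segment at perpendicular distance d = a/(2 tan(π/4)) = 0.0356 m from the centre, with end-angles ±π/4.
One side contributes B₁ = (μ₀I/4πd)·2 sin(π/4) = 5.36×10⁻⁵ T.
All 4 sides add in the same direction: B = 4 × 5.36×10⁻⁵ = 2.15×10⁻⁴ T.

B ≈ 215 μT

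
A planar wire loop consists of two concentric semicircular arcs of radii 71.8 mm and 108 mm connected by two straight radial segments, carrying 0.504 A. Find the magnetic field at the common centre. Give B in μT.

B ≈ 0.739 μT

The radial connectors point toward the centre, so dl × r̂ = 0 and they contribute nothing.
Each semicircle gives μ₀I/(4R): inner arc 2.21×10⁻⁶ T, outer arc 1.47×10⁻⁶ T.
The two arcs carry current in opposite angular senses, so their fields oppose: B = |2.21×10⁻⁶ − 1.47×10⁻⁶| = 7.39×10⁻⁷ T.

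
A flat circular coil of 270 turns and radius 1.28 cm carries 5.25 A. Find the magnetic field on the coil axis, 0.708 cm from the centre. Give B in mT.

B ≈ 46.6 mT

For an N-turn flat coil, B = Nμ₀IR²/[2(R²+z²)^(3/2)] with R = 0.0128 m, z = 0.00708 m.
B = 270 × 1.73×10⁻⁴ T = 4.66×10⁻² T.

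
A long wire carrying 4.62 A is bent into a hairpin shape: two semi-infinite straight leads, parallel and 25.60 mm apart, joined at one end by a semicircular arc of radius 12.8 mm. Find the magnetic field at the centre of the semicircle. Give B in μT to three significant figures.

B ≈ 186 μT

The semicircular arc contributes B_arc = μ₀I·π/(4πR) = μ₀I/(4R) = 1.13×10⁻⁴ T.
Each semi-infinite lead is at perpendicular distance R = 0.0128 m from the centre, with the perpendicular foot at its near end, so it contributes μ₀I/(4πR); both point the same way, together 7.22×10⁻⁵ T.
Arc and leads all point the same direction: B = 1.13×10⁻⁴ + 7.22×10⁻⁵ = 1.86×10⁻⁴ T.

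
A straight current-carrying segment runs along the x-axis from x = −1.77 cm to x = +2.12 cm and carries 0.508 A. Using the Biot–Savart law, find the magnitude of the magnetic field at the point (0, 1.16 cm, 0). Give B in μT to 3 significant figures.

For a finite straight segment, B = (μ₀I/4πd)(sinθ₁ + sinθ₂), where θ₁, θ₂ are the angles from the perpendicular to each end.
The perpendicular distance is d = 0.0116 m; the end-offsets along the wire are a = 0.0177 m and b = 0.0212 m.
sinθ₁ = 0.0177/√(0.0177²+0.0116²) = 0.8364; sinθ₂ = 0.0212/√(0.0212²+0.0116²) = 0.8773.
B = (4π×10⁻⁷ × 0.508) / (4π × 0.0116) × (0.8364 + 0.8773) = 7.50×10⁻⁶ T.

B ≈ 7.50 μT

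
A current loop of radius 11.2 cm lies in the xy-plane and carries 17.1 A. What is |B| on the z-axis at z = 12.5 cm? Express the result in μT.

B ≈ 28.5 μT

On the axis of a circular loop, B = μ₀IR² / [2(R²+z²)^(3/2)].
R² + z² = (0.112)² + (0.125)² = 0.02817 m², and (R²+z²)^(3/2) = 4.73×10⁻³ m³.
B = (4π×10⁻⁷ × 17.1 × 0.01254) / (2 × 4.73×10⁻³) = 2.85×10⁻⁵ T.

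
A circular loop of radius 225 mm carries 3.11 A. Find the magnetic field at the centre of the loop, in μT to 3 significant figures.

At the centre of a circular loop the Biot–Savart law gives B = μ₀I/(2R).
B = (4π×10⁻⁷ × 3.11) / (2 × 0.225) = 8.68×10⁻⁶ T.

B ≈ 8.68 μT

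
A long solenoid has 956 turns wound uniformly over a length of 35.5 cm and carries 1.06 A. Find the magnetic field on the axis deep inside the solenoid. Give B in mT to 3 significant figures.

Inside a long solenoid, B = μ₀nI with n = 2693 turns/m.
B = 4π×10⁻⁷ × 2693 × 1.06 = 3.59×10⁻³ T.

B ≈ 3.59 mT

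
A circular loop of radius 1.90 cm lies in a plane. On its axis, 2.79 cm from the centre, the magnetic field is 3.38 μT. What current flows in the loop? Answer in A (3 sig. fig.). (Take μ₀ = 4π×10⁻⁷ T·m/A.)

On the axis of a loop, B = μ₀IR²/[2(R²+z²)^(3/2)], so I = 2B(R²+z²)^(3/2)/(μ₀R²).
R² + z² = 0.000361 + 0.0007784 = 0.001139 m²; raised to 3/2 gives 3.85×10⁻⁵ m³.
I = 2 × 3.38×10⁻⁶ × 3.85×10⁻⁵ / (1.26×10⁻⁶ × 0.000361) = 0.573 A.

I ≈ 0.573 A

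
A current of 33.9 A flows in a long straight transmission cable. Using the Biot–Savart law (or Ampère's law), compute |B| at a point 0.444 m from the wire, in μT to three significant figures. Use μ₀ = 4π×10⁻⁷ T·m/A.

For an infinitely long straight wire, B = μ₀I/(2πd).
B = (4π×10⁻⁷ × 33.9) / (2π × 0.444) = 1.53×10⁻⁵ T.

B ≈ 15.3 μT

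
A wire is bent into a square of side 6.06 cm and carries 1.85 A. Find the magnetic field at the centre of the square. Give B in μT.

B ≈ 34.5 μT

Each side is a finite straight segment at perpendicular distance d = a/(2 tan(π/4)) = 0.0303 m from the centre, with end-angles ±π/4.
One side contributes B₁ = (μ₀I/4πd)·2 sin(π/4) = 8.63×10⁻⁶ T.
All 4 sides add in the same direction: B = 4 × 8.63×10⁻⁶ = 3.45×10⁻⁵ T.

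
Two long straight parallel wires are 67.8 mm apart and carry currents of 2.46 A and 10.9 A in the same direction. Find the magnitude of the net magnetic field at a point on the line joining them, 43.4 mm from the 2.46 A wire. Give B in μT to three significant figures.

Each long wire gives B = μ₀I/(2πd). Distances are d₁ = 0.0434 m and d₂ = 0.0244 m.
B₁ = 1.13×10⁻⁵ T, B₂ = 8.93×10⁻⁵ T.
Between parallel currents the two contributions point in opposite directions, so they subtract. B = |B₁ − B₂| = |1.13×10⁻⁵ − 8.93×10⁻⁵| = 7.80×10⁻⁵ T.

B ≈ 78.0 μT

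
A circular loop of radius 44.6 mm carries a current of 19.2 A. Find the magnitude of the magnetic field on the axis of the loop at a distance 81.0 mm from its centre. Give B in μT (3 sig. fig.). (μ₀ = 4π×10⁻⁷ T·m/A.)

B ≈ 30.4 μT

On the axis of a circular loop, B = μ₀IR² / [2(R²+z²)^(3/2)].
R² + z² = (0.0446)² + (0.081)² = 0.00855 m², and (R²+z²)^(3/2) = 7.91×10⁻⁴ m³.
B = (4π×10⁻⁷ × 19.2 × 0.001989) / (2 × 7.91×10⁻⁴) = 3.04×10⁻⁵ T.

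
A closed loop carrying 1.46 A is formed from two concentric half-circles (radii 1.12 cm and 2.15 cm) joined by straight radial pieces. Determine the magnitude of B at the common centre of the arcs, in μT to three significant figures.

B ≈ 19.6 μT

The radial connectors point toward the centre, so dl × r̂ = 0 and they contribute nothing.
Each semicircle gives μ₀I/(4R): inner arc 4.10×10⁻⁵ T, outer arc 2.13×10⁻⁵ T.
The two arcs carry current in opposite angular senses, so their fields oppose: B = |4.10×10⁻⁵ − 2.13×10⁻⁵| = 1.96×10⁻⁵ T.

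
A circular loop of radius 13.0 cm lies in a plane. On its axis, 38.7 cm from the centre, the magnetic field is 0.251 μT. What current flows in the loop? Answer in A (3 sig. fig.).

I ≈ 1.61 A

On the axis of a loop, B = μ₀IR²/[2(R²+z²)^(3/2)], so I = 2B(R²+z²)^(3/2)/(μ₀R²).
R² + z² = 0.0169 + 0.1498 = 0.1667 m²; raised to 3/2 gives 6.80×10⁻² m³.
I = 2 × 2.51×10⁻⁷ × 6.80×10⁻² / (1.26×10⁻⁶ × 0.0169) = 1.61 A.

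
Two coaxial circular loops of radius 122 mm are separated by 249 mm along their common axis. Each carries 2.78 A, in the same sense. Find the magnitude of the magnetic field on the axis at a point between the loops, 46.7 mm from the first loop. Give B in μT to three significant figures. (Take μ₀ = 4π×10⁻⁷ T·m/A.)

B ≈ 13.6 μT

Each loop contributes B = μ₀IR²/[2(R²+z²)^(3/2)] on the axis, with z measured from that loop.
Loop 1 (z = 0.0467 m): B₁ = 1.17×10⁻⁵ T. Loop 2 (z = 0.2023 m): B₂ = 1.97×10⁻⁶ T.
The fields add: B = B₁ + B₂ = 1.36×10⁻⁵ T.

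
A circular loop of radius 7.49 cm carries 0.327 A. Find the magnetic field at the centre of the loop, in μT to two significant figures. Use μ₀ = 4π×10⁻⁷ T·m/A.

At the centre of a circular loop the Biot–Savart law gives B = μ₀I/(2R).
B = (4π×10⁻⁷ × 0.327) / (2 × 0.0749) = 2.74×10⁻⁶ T.

B ≈ 2.7 μT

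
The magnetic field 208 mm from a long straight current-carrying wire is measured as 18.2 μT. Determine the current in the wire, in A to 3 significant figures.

For a long straight wire B = μ₀I/(2πd), so I = 2πdB/μ₀.
I = 2π × 0.208 × 1.82×10⁻⁵ / (4π×10⁻⁷) = 18.9 A.

I ≈ 18.9 A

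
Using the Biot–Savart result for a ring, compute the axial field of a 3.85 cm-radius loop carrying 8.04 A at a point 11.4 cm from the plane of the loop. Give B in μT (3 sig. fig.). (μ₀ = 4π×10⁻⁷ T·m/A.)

On the axis of a circular loop, B = μ₀IR² / [2(R²+z²)^(3/2)].
R² + z² = (0.0385)² + (0.114)² = 0.01448 m², and (R²+z²)^(3/2) = 1.74×10⁻³ m³.
B = (4π×10⁻⁷ × 8.04 × 0.001482) / (2 × 1.74×10⁻³) = 4.30×10⁻⁶ T.

B ≈ 4.30 μT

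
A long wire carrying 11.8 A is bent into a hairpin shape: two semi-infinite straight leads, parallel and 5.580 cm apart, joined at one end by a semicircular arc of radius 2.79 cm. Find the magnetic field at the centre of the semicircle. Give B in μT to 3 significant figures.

B ≈ 217 μT

The semicircular arc contributes B_arc = μ₀I·π/(4πR) = μ₀I/(4R) = 1.33×10⁻⁴ T.
Each semi-infinite lead is at perpendicular distance R = 0.0279 m from the centre, with the perpendicular foot at its near end, so it contributes μ₀I/(4πR); both point the same way, together 8.46×10⁻⁵ T.
Arc and leads all point the same direction: B = 1.33×10⁻⁴ + 8.46×10⁻⁵ = 2.17×10⁻⁴ T.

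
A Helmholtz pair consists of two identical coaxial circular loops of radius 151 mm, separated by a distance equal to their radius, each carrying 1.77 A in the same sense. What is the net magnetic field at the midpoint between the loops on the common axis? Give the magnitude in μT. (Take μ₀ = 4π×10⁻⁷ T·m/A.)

Each loop contributes B = μ₀IR²/[2(R²+z²)^(3/2)] on the axis, with z measured from that loop.
Loop 1 (z = 0.0755 m): B₁ = 5.27×10⁻⁶ T. Loop 2 (z = 0.0755 m): B₂ = 5.27×10⁻⁶ T.
The fields add: B = B₁ + B₂ = 1.05×10⁻⁵ T.

B ≈ 10.5 μT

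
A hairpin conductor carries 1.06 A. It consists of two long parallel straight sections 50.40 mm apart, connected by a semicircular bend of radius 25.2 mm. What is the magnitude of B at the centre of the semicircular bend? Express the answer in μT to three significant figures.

The semicircular arc contributes B_arc = μ₀I·π/(4πR) = μ₀I/(4R) = 1.32×10⁻⁵ T.
Each semi-infinite lead is at perpendicular distance R = 0.0252 m from the centre, with the perpendicular foot at its near end, so it contributes μ₀I/(4πR); both point the same way, together 8.41×10⁻⁶ T.
Arc and leads all point the same direction: B = 1.32×10⁻⁵ + 8.41×10⁻⁶ = 2.16×10⁻⁵ T.

B ≈ 21.6 μT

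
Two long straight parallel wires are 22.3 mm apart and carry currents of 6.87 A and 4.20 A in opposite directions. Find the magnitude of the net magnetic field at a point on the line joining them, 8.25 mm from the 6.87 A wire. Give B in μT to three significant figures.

B ≈ 226 μT

Each long wire gives B = μ₀I/(2πd). Distances are d₁ = 0.00825 m and d₂ = 0.01405 m.
B₁ = 1.67×10⁻⁴ T, B₂ = 5.98×10⁻⁵ T.
Between antiparallel currents both contributions point the same way, so they add. B = B₁ + B₂ = 1.67×10⁻⁴ + 5.98×10⁻⁵ = 2.26×10⁻⁴ T.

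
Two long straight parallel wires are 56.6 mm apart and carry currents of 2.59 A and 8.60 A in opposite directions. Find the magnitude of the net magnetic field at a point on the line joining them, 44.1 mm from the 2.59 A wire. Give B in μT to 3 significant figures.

Each long wire gives B = μ₀I/(2πd). Distances are d₁ = 0.0441 m and d₂ = 0.0125 m.
B₁ = 1.17×10⁻⁵ T, B₂ = 1.38×10⁻⁴ T.
Between antiparallel currents both contributions point the same way, so they add. B = B₁ + B₂ = 1.17×10⁻⁵ + 1.38×10⁻⁴ = 1.49×10⁻⁴ T.

B ≈ 149 μT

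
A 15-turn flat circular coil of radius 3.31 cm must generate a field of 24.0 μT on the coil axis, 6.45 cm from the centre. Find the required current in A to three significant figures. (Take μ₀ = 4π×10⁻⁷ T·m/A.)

I ≈ 0.886 A

For an N-turn coil, B = Nμ₀IR²/[2(R²+z²)^(3/2)] with R = 0.0331 m, z = 0.0645 m, so I = 2B(R²+z²)^(3/2)/(Nμ₀R²) = 2 × 2.40×10⁻⁵ × 3.81×10⁻⁴ / (15 × 4π×10⁻⁷ × 0.001096) = 0.886 A.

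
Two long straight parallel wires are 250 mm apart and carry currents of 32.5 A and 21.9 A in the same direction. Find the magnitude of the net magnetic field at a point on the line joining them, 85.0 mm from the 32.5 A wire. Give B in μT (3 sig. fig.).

B ≈ 49.9 μT

Each long wire gives B = μ₀I/(2πd). Distances are d₁ = 0.085 m and d₂ = 0.165 m.
B₁ = 7.65×10⁻⁵ T, B₂ = 2.65×10⁻⁵ T.
Between parallel currents the two contributions point in opposite directions, so they subtract. B = |B₁ − B₂| = |7.65×10⁻⁵ − 2.65×10⁻⁵| = 4.99×10⁻⁵ T.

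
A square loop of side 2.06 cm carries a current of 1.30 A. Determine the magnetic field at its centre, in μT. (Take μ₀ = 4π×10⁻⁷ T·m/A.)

B ≈ 71.4 μT

Each side is a finite straight segment at perpendicular distance d = a/(2 tan(π/4)) = 0.0103 m from the centre, with end-angles ±π/4.
One side contributes B₁ = (μ₀I/4πd)·2 sin(π/4) = 1.78×10⁻⁵ T.
All 4 sides add in the same direction: B = 4 × 1.78×10⁻⁵ = 7.14×10⁻⁵ T.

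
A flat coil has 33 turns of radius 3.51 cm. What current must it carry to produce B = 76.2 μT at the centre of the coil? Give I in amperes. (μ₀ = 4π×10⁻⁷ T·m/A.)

I ≈ 0.129 A

For an N-turn coil, B = Nμ₀I/(2R) with R = 0.0351 m, so I = 2RB/(Nμ₀) = 2 × 0.0351 × 7.62×10⁻⁵ / (33 × 4π×10⁻⁷) = 0.129 A.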